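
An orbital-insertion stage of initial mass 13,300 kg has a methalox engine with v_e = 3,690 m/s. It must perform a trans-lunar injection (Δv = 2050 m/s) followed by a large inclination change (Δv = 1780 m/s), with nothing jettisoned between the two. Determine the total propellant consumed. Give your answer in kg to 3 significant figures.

After the first burn: m = 13300 × exp(−2050/3690.0) = 13300 × 0.57375 = 7,630.88 kg.
After the second burn: m = 7,630.88 × exp(−1780/3690.0) = 7,630.88 × 0.61731 = 4,710.62 kg.
Total propellant = m₀ − m_final = 13300 − 4,710.62 = 8,589.38 kg.

total propellant consumed ≈ 8590 kg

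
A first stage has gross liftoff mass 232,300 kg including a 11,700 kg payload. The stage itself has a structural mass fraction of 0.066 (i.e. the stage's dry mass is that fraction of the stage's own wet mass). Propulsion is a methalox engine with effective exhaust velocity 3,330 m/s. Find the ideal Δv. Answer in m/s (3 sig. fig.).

Stage wet mass = m₀ − payload = 232,300 − 11,700 = 220,600 kg.
Stage dry mass = ε × stage wet mass = 0.066 × 220,600 = 14,559.6 kg.
Burnout mass m_f = stage dry + payload = 14,559.6 + 11,700 = 26,259.6 kg.
Δv = v_e · ln(232,300/26,259.6) = 3330.0 × ln(8.846) = 3330.0 × 2.1800 ≈ 7259 m/s.

Δv ≈ 7260 m/s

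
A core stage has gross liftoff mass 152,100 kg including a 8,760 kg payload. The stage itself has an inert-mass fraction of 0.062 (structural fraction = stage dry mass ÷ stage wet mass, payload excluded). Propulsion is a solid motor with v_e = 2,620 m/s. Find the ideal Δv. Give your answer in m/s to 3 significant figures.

Stage wet mass = m₀ − payload = 152,100 − 8,760 = 143,340 kg.
Stage dry mass = ε × stage wet mass = 0.062 × 143,340 = 8,887.08 kg.
Burnout mass m_f = stage dry + payload = 8,887.08 + 8,760 = 17,647.08 kg.
From the ideal rocket equation, Δv = v_e · ln(152,100/17,647.08) = 2620.0 × ln(8.619) = 2620.0 × 2.1540 ≈ 5643 m/s.

Δv ≈ 5640 m/s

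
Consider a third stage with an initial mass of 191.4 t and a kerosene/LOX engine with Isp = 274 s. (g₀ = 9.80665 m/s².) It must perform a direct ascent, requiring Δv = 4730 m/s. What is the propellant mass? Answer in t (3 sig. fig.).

v_e = Isp · g₀ = 274 × 9.80665 = 2687.0 m/s.
Using Δv = v_e ln(m₀/m_f): m₀/m_f = exp(Δv / v_e) = exp(4730 / 2687.0) = exp(1.7603) = 5.8143.
m_f = 191.4 / 5.8143 = 32.9188 t, so propellant = m₀ − m_f = 191.4 − 32.9188 = 158.4812 t.

propellant mass ≈ 158 t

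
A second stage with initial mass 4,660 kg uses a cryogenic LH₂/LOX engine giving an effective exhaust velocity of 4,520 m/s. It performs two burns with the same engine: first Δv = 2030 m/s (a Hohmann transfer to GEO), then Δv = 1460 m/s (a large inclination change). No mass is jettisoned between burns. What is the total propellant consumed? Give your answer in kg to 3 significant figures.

After the first burn: m = 4660 × exp(−2030/4520.0) = 4660 × 0.63819 = 2,973.97 kg.
After the second burn: m = 2,973.97 × exp(−1460/4520.0) = 2,973.97 × 0.72397 = 2,153.07 kg.
Total propellant = m₀ − m_final = 4660 − 2,153.07 = 2,506.93 kg.

total propellant consumed ≈ 2510 kg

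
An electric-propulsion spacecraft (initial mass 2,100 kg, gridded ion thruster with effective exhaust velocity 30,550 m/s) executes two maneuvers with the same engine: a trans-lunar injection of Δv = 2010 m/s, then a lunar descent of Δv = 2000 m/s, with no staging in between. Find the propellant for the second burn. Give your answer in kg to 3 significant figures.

propellant for the second burn ≈ 125 kg

After the first burn: m = 2100 × exp(−2010/30550.0) = 2100 × 0.93632 = 1,966.27 kg.
After the second burn: m = 1,966.27 × exp(−2000/30550.0) = 1,966.27 × 0.93663 = 1,841.67 kg.
Second-burn propellant = 1,966.27 − 1,841.67 = 124.6 kg.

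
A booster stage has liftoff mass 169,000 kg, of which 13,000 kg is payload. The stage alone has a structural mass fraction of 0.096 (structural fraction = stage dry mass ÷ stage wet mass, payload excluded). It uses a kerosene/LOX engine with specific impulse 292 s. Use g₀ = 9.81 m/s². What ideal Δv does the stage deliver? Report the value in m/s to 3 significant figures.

Stage wet mass = m₀ − payload = 169,000 − 13,000 = 156,000 kg.
Stage dry mass = ε × stage wet mass = 0.096 × 156,000 = 14,976 kg.
Burnout mass m_f = stage dry + payload = 14,976 + 13,000 = 27,976 kg.
v_e = Isp · g₀ = 292 × 9.81 = 2864.5 m/s.
Using Δv = v_e ln(m₀/m_f): Δv = v_e · ln(169,000/27,976) = 2864.5 × ln(6.041) = 2864.5 × 1.7986 ≈ 5152 m/s.

Δv ≈ 5150 m/s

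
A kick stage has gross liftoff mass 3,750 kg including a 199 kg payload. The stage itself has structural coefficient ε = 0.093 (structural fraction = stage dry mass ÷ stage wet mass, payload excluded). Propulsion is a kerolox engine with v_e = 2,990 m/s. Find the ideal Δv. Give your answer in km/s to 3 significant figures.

Stage wet mass = m₀ − payload = 3,750 − 199 = 3,551 kg.
Stage dry mass = ε × stage wet mass = 0.093 × 3,551 = 330.243 kg.
Burnout mass m_f = stage dry + payload = 330.243 + 199 = 529.243 kg.
From the ideal rocket equation, Δv = v_e · ln(3,750/529.243) = 2990.0 × ln(7.086) = 2990.0 × 1.9581 ≈ 5855 m/s.

Δv ≈ 5.85 km/s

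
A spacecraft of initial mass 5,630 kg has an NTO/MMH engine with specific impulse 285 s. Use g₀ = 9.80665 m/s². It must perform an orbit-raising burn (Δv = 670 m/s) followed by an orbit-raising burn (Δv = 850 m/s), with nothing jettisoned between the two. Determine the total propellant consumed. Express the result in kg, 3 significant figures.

total propellant consumed ≈ 2360 kg

v_e = Isp · g₀ = 285 × 9.80665 = 2794.9 m/s.
After the first burn: m = 5630 × exp(−670/2794.9) = 5630 × 0.78685 = 4,429.97 kg.
After the second burn: m = 4,429.97 × exp(−850/2794.9) = 4,429.97 × 0.73777 = 3,268.3 kg.
Total propellant = m₀ − m_final = 5630 − 3,268.3 = 2,361.7 kg.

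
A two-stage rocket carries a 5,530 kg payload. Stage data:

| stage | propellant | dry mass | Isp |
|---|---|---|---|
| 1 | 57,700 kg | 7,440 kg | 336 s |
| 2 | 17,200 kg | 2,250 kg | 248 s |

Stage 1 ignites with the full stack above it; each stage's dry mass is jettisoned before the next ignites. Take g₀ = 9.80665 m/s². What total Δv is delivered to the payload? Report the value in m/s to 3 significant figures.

Ignition mass of stage 1 = 57,700+7,440 + 17,200+2,250 + 5,530 = 90,120 kg.
Stage 1: m₀ = 90,120 kg, m_f = 90,120 − 57,700 = 32,420 kg; Δv = 336×9.80665×ln(2.78) = 3295.0×1.0224 ≈ 3369 m/s.
Stage 2: m₀ = 24,980 kg, m_f = 24,980 − 17,200 = 7,780 kg; Δv = 248×9.80665×ln(3.211) = 2432.0×1.1665 ≈ 2837 m/s.
Total Δv = 3369 + 2837 = 6206 m/s.

Δv ≈ 6210 m/s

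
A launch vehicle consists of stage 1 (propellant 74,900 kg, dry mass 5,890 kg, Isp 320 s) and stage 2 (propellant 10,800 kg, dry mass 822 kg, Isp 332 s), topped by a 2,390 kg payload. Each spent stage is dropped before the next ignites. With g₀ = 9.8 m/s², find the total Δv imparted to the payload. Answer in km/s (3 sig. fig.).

Ignition mass of stage 1 = 74,900+5,890 + 10,800+822 + 2,390 = 94,802 kg.
Stage 1: m₀ = 94,802 kg, m_f = 94,802 − 74,900 = 19,902 kg; Δv = 320×9.8×ln(4.763) = 3136.0×1.5610 ≈ 4895 m/s.
Stage 2: m₀ = 14,012 kg, m_f = 14,012 − 10,800 = 3,212 kg; Δv = 332×9.8×ln(4.362) = 3253.6×1.4730 ≈ 4793 m/s.
Total Δv = 4895 + 4793 = 9688 m/s.

Δv ≈ 9.69 km/s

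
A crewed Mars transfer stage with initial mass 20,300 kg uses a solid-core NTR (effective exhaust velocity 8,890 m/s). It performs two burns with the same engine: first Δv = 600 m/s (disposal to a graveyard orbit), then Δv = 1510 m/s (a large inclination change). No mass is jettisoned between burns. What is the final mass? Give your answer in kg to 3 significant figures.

final mass ≈ 16000 kg

After the first burn: m = 20300 × exp(−600/8890.0) = 20300 × 0.93474 = 18,975.2 kg.
After the second burn: m = 18,975.2 × exp(−1510/8890.0) = 18,975.2 × 0.84379 = 16,011.1 kg.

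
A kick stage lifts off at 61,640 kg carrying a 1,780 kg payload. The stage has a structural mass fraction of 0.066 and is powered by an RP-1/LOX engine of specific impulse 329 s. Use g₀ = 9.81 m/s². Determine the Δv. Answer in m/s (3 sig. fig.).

Stage wet mass = m₀ − payload = 61,640 − 1,780 = 59,860 kg.
Stage dry mass = ε × stage wet mass = 0.066 × 59,860 = 3,950.76 kg.
Burnout mass m_f = stage dry + payload = 3,950.76 + 1,780 = 5,730.76 kg.
v_e = Isp · g₀ = 329 × 9.81 = 3227.5 m/s.
From the ideal rocket equation, Δv = v_e · ln(61,640/5,730.76) = 3227.5 × ln(10.76) = 3227.5 × 2.3755 ≈ 7667 m/s.

Δv ≈ 7670 m/s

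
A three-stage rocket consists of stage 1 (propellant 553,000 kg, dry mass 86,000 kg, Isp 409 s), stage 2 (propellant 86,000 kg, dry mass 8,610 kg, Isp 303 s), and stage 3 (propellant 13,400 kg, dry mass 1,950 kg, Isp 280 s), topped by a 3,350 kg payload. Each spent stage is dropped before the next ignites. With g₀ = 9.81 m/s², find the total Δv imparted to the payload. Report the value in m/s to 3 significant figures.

Δv ≈ 13000 m/s

Ignition mass of stage 1 = 553,000+86,000 + 86,000+8,610 + 13,400+1,950 + 3,350 = 752,310 kg.
Stage 1: m₀ = 752,310 kg, m_f = 752,310 − 553,000 = 199,310 kg; Δv = 409×9.81×ln(3.775) = 4012.3×1.3283 ≈ 5329 m/s.
Stage 2: m₀ = 113,310 kg, m_f = 113,310 − 86,000 = 27,310 kg; Δv = 303×9.81×ln(4.149) = 2972.4×1.4229 ≈ 4229 m/s.
Stage 3: m₀ = 18,700 kg, m_f = 18,700 − 13,400 = 5,300 kg; Δv = 280×9.81×ln(3.528) = 2746.8×1.2608 ≈ 3463 m/s.
Total Δv = 5329 + 4229 + 3463 = 13021 m/s.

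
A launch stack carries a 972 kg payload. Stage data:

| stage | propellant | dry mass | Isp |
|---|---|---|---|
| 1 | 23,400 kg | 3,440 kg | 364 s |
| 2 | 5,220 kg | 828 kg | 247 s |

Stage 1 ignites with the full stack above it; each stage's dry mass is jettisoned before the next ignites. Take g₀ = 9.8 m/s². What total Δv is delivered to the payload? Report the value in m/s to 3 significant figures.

Δv ≈ 7480 m/s

Ignition mass of stage 1 = 23,400+3,440 + 5,220+828 + 972 = 33,860 kg.
Stage 1: m₀ = 33,860 kg, m_f = 33,860 − 23,400 = 10,460 kg; Δv = 364×9.8×ln(3.237) = 3567.2×1.1747 ≈ 4190 m/s.
Stage 2: m₀ = 7,020 kg, m_f = 7,020 − 5,220 = 1,800 kg; Δv = 247×9.8×ln(3.9) = 2420.6×1.3610 ≈ 3294 m/s.
Total Δv = 4190 + 3294 = 7484 m/s.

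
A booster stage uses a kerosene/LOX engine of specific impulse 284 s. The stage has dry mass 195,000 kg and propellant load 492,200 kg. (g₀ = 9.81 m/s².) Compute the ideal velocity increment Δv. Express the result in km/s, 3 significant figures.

v_e = Isp · g₀ = 284 × 9.81 = 2786.0 m/s.
m₀ = m_dry + m_prop = 195,000 + 492,200 = 687,200 kg.
By the Tsiolkovsky rocket equation, Δv = v_e · ln(m₀/m_f) = 2786.0 × ln(3.524) = 2786.0 × 1.2596 ≈ 3509.4 m/s.

Δv ≈ 3.51 km/s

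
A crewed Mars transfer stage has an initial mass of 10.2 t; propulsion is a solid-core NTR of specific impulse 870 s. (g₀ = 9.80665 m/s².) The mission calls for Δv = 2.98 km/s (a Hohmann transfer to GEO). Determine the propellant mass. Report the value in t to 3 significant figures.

propellant mass ≈ 3.01 t

v_e = Isp · g₀ = 870 × 9.80665 = 8531.8 m/s.
From the ideal rocket equation, m₀/m_f = exp(Δv / v_e) = exp(2980 / 8531.8) = exp(0.3493) = 1.4180.
m_f = 10.2 / 1.4180 = 7.19323 t, so propellant = m₀ − m_f = 10.2 − 7.19323 = 3.00677 t.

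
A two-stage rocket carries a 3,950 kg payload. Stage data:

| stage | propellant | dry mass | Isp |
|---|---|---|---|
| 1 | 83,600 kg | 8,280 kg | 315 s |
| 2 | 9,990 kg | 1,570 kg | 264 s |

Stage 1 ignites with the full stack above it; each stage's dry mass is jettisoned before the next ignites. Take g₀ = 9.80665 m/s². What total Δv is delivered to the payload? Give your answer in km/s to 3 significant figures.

Δv ≈ 7.33 km/s

Ignition mass of stage 1 = 83,600+8,280 + 9,990+1,570 + 3,950 = 107,390 kg.
Stage 1: m₀ = 107,390 kg, m_f = 107,390 − 83,600 = 23,790 kg; Δv = 315×9.80665×ln(4.514) = 3089.1×1.5072 ≈ 4656 m/s.
Stage 2: m₀ = 15,510 kg, m_f = 15,510 − 9,990 = 5,520 kg; Δv = 264×9.80665×ln(2.81) = 2589.0×1.0331 ≈ 2675 m/s.
Total Δv = 4656 + 2675 = 7331 m/s.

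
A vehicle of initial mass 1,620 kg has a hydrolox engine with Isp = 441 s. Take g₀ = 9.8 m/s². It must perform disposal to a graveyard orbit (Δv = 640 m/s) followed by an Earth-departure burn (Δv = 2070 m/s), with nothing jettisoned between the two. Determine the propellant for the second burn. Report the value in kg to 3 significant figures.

v_e = Isp · g₀ = 441 × 9.8 = 4321.8 m/s.
After the first burn: m = 1620 × exp(−640/4321.8) = 1620 × 0.86236 = 1,397.02 kg.
After the second burn: m = 1,397.02 × exp(−2070/4321.8) = 1,397.02 × 0.61942 = 865.342 kg.
Second-burn propellant = 1,397.02 − 865.342 = 531.678 kg.

propellant for the second burn ≈ 532 kg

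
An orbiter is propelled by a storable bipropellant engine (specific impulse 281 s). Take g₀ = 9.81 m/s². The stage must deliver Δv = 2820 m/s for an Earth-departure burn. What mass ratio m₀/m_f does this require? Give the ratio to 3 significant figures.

v_e = Isp · g₀ = 281 × 9.81 = 2756.6 m/s.
By the Tsiolkovsky rocket equation, m₀/m_f = exp(Δv / v_e) = exp(2820 / 2756.6) = exp(1.0230) = 2.7815.

mass ratio ≈ 2.78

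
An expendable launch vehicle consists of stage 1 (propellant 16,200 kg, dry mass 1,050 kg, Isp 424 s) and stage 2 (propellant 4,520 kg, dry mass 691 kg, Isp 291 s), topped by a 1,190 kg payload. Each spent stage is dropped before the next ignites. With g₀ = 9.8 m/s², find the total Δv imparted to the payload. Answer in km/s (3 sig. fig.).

Δv ≈ 8.29 km/s

Ignition mass of stage 1 = 16,200+1,050 + 4,520+691 + 1,190 = 23,651 kg.
Stage 1: m₀ = 23,651 kg, m_f = 23,651 − 16,200 = 7,451 kg; Δv = 424×9.8×ln(3.174) = 4155.2×1.1551 ≈ 4799 m/s.
Stage 2: m₀ = 6,401 kg, m_f = 6,401 − 4,520 = 1,881 kg; Δv = 291×9.8×ln(3.403) = 2851.8×1.2247 ≈ 3492 m/s.
Total Δv = 4799 + 3492 = 8291 m/s.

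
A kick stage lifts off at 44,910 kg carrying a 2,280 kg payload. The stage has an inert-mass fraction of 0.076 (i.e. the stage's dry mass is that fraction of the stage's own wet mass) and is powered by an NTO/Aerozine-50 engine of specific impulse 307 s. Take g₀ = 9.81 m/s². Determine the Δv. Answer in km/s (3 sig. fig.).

Δv ≈ 6.31 km/s

Stage wet mass = m₀ − payload = 44,910 − 2,280 = 42,630 kg.
Stage dry mass = ε × stage wet mass = 0.076 × 42,630 = 3,239.88 kg.
Burnout mass m_f = stage dry + payload = 3,239.88 + 2,280 = 5,519.88 kg.
v_e = Isp · g₀ = 307 × 9.81 = 3011.7 m/s.
Δv = v_e · ln(44,910/5,519.88) = 3011.7 × ln(8.136) = 3011.7 × 2.0963 ≈ 6313 m/s.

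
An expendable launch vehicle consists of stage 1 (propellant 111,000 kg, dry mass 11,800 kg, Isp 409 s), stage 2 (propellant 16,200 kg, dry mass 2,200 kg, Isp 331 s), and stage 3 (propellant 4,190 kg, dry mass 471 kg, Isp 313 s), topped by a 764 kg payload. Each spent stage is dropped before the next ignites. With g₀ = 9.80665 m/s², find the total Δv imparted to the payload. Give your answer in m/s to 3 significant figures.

Δv ≈ 13900 m/s

Ignition mass of stage 1 = 111,000+11,800 + 16,200+2,200 + 4,190+471 + 764 = 146,625 kg.
Stage 1: m₀ = 146,625 kg, m_f = 146,625 − 111,000 = 35,625 kg; Δv = 409×9.80665×ln(4.116) = 4010.9×1.4148 ≈ 5675 m/s.
Stage 2: m₀ = 23,825 kg, m_f = 23,825 − 16,200 = 7,625 kg; Δv = 331×9.80665×ln(3.125) = 3246.0×1.1393 ≈ 3698 m/s.
Stage 3: m₀ = 5,425 kg, m_f = 5,425 − 4,190 = 1,235 kg; Δv = 313×9.80665×ln(4.393) = 3069.5×1.4799 ≈ 4543 m/s.
Total Δv = 5675 + 3698 + 4543 = 13916 m/s.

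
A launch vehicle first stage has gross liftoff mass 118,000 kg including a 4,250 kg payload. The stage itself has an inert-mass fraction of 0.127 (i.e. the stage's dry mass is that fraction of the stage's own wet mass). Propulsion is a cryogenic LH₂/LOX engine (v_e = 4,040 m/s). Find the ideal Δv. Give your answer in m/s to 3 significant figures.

Stage wet mass = m₀ − payload = 118,000 − 4,250 = 113,750 kg.
Stage dry mass = ε × stage wet mass = 0.127 × 113,750 = 14,446.3 kg.
Burnout mass m_f = stage dry + payload = 14,446.3 + 4,250 = 18,696.3 kg.
Δv = v_e · ln(118,000/18,696.3) = 4040.0 × ln(6.311) = 4040.0 × 1.8424 ≈ 7443 m/s.

Δv ≈ 7440 m/s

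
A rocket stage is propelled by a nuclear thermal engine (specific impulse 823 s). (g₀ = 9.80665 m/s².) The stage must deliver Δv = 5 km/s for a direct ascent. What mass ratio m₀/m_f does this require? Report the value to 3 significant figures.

mass ratio ≈ 1.86

v_e = Isp · g₀ = 823 × 9.80665 = 8070.9 m/s.
m₀/m_f = exp(Δv / v_e) = exp(5000 / 8070.9) = exp(0.6195) = 1.8580.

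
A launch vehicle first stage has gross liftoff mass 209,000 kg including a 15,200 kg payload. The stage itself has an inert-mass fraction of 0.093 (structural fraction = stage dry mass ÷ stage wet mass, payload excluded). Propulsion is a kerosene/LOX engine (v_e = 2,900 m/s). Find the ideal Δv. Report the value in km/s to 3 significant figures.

Stage wet mass = m₀ − payload = 209,000 − 15,200 = 193,800 kg.
Stage dry mass = ε × stage wet mass = 0.093 × 193,800 = 18,023.4 kg.
Burnout mass m_f = stage dry + payload = 18,023.4 + 15,200 = 33,223.4 kg.
From the ideal rocket equation, Δv = v_e · ln(209,000/33,223.4) = 2900.0 × ln(6.291) = 2900.0 × 1.8391 ≈ 5333 m/s.

Δv ≈ 5.33 km/s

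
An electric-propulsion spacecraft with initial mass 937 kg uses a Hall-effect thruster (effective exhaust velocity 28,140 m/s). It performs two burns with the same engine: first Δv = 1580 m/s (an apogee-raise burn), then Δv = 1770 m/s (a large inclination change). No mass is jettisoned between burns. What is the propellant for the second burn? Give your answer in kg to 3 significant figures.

propellant for the second burn ≈ 54.0 kg

After the first burn: m = 937 × exp(−1580/28140.0) = 937 × 0.94540 = 885.84 kg.
After the second burn: m = 885.84 × exp(−1770/28140.0) = 885.84 × 0.93904 = 831.839 kg.
Second-burn propellant = 885.84 − 831.839 = 54.001 kg.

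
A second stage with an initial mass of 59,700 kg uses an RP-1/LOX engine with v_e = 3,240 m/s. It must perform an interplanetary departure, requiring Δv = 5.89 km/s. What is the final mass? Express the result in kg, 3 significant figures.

m₀/m_f = exp(Δv / v_e) = exp(5890 / 3240.0) = exp(1.8179) = 6.1589.
m_f = m₀ / 6.1589 = 59,700 / 6.1589 = 9,693.29 kg.

final mass ≈ 9690 kg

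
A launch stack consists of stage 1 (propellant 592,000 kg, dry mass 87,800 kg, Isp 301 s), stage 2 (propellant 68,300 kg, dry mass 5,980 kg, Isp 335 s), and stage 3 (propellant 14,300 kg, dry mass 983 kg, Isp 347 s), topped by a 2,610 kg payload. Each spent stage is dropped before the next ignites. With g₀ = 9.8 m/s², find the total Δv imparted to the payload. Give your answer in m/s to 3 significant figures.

Ignition mass of stage 1 = 592,000+87,800 + 68,300+5,980 + 14,300+983 + 2,610 = 771,973 kg.
Stage 1: m₀ = 771,973 kg, m_f = 771,973 − 592,000 = 179,973 kg; Δv = 301×9.8×ln(4.289) = 2949.8×1.4561 ≈ 4295 m/s.
Stage 2: m₀ = 92,173 kg, m_f = 92,173 − 68,300 = 23,873 kg; Δv = 335×9.8×ln(3.861) = 3283.0×1.3509 ≈ 4435 m/s.
Stage 3: m₀ = 17,893 kg, m_f = 17,893 − 14,300 = 3,593 kg; Δv = 347×9.8×ln(4.98) = 3400.6×1.6054 ≈ 5459 m/s.
Total Δv = 4295 + 4435 + 5459 = 14189 m/s.

Δv ≈ 14200 m/s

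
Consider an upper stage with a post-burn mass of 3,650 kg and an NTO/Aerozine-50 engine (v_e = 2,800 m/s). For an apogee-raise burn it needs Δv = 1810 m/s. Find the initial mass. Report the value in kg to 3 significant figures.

m₀/m_f = exp(Δv / v_e) = exp(1810 / 2800.0) = exp(0.6464) = 1.9087.
m₀ = m_f × 1.9087 = 3,650 × 1.9087 = 6,966.76 kg.

initial mass ≈ 6970 kg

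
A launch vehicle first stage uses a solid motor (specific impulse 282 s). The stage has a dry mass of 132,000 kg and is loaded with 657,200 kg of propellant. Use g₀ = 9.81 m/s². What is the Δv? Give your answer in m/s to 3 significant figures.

Δv ≈ 4950 m/s

v_e = Isp · g₀ = 282 × 9.81 = 2766.4 m/s.
m₀ = m_dry + m_prop = 132,000 + 657,200 = 789,200 kg.
Δv = v_e · ln(m₀/m_f) = 2766.4 × ln(5.979) = 2766.4 × 1.7882 ≈ 4947.0 m/s.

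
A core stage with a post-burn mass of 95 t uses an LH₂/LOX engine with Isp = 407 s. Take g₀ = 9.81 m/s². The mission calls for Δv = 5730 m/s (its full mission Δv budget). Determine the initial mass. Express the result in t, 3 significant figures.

v_e = Isp · g₀ = 407 × 9.81 = 3992.7 m/s.
m₀/m_f = exp(Δv / v_e) = exp(5730 / 3992.7) = exp(1.4351) = 4.2002.
m₀ = m_f × 4.2002 = 95 × 4.2002 = 399.019 t.

initial mass ≈ 399 t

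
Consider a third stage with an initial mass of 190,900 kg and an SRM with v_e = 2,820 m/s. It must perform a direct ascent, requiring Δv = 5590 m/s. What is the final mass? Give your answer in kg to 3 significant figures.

final mass ≈ 26300 kg

m₀/m_f = exp(Δv / v_e) = exp(5590 / 2820.0) = exp(1.9823) = 7.2592.
m_f = m₀ / 7.2592 = 190,900 / 7.2592 = 26,297.7 kg.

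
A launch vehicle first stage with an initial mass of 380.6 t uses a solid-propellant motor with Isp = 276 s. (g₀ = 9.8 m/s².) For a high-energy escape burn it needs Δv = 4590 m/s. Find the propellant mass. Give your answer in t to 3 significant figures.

propellant mass ≈ 311 t

v_e = Isp · g₀ = 276 × 9.8 = 2704.8 m/s.
m₀/m_f = exp(Δv / v_e) = exp(4590 / 2704.8) = exp(1.6970) = 5.4575.
m_f = 380.6 / 5.4575 = 69.7389 t, so propellant = m₀ − m_f = 380.6 − 69.7389 = 310.8611 t.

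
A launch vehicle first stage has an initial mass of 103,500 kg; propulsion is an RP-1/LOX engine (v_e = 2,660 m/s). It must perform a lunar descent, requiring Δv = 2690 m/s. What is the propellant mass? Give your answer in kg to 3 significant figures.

Rocket equation: m₀/m_f = exp(Δv / v_e) = exp(2690 / 2660.0) = exp(1.0113) = 2.7491.
m_f = 103,500 / 2.7491 = 37,648.7 kg, so propellant = m₀ − m_f = 103,500 − 37,648.7 = 65,851.3 kg.

propellant mass ≈ 65900 kg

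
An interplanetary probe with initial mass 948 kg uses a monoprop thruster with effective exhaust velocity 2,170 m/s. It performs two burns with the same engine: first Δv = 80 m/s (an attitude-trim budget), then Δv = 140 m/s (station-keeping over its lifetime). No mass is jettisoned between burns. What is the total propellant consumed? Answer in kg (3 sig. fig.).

total propellant consumed ≈ 91.4 kg

After the first burn: m = 948 × exp(−80/2170.0) = 948 × 0.96380 = 913.682 kg.
After the second burn: m = 913.682 × exp(−140/2170.0) = 913.682 × 0.93752 = 856.595 kg.
Total propellant = m₀ − m_final = 948 − 856.595 = 91.405 kg.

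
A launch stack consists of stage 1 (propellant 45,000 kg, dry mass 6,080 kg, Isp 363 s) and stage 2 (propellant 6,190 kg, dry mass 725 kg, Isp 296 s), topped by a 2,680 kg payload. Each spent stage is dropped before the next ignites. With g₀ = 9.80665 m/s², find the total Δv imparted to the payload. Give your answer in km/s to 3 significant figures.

Δv ≈ 7.83 km/s

Ignition mass of stage 1 = 45,000+6,080 + 6,190+725 + 2,680 = 60,675 kg.
Stage 1: m₀ = 60,675 kg, m_f = 60,675 − 45,000 = 15,675 kg; Δv = 363×9.80665×ln(3.871) = 3559.8×1.3535 ≈ 4818 m/s.
Stage 2: m₀ = 9,595 kg, m_f = 9,595 − 6,190 = 3,405 kg; Δv = 296×9.80665×ln(2.818) = 2902.8×1.0360 ≈ 3007 m/s.
Total Δv = 4818 + 3007 = 7825 m/s.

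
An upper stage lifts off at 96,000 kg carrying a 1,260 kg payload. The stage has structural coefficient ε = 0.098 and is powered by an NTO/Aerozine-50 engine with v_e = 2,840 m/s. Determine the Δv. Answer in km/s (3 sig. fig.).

Stage wet mass = m₀ − payload = 96,000 − 1,260 = 94,740 kg.
Stage dry mass = ε × stage wet mass = 0.098 × 94,740 = 9,284.52 kg.
Burnout mass m_f = stage dry + payload = 9,284.52 + 1,260 = 10,544.52 kg.
Δv = v_e · ln(96,000/10,544.52) = 2840.0 × ln(9.104) = 2840.0 × 2.2087 ≈ 6273 m/s.

Δv ≈ 6.27 km/s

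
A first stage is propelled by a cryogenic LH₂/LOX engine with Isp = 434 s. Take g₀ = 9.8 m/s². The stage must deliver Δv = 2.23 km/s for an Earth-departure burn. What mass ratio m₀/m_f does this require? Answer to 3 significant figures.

mass ratio ≈ 1.69

v_e = Isp · g₀ = 434 × 9.8 = 4253.2 m/s.
m₀/m_f = exp(Δv / v_e) = exp(2230 / 4253.2) = exp(0.5243) = 1.6893.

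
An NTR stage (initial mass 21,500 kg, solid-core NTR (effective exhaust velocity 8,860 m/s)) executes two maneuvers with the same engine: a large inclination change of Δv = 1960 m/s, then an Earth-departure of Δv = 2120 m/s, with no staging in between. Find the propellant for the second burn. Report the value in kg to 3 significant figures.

propellant for the second burn ≈ 3670 kg

After the first burn: m = 21500 × exp(−1960/8860.0) = 21500 × 0.80154 = 17,233.1 kg.
After the second burn: m = 17,233.1 × exp(−2120/8860.0) = 17,233.1 × 0.78720 = 13,565.9 kg.
Second-burn propellant = 17,233.1 − 13,565.9 = 3,667.2 kg.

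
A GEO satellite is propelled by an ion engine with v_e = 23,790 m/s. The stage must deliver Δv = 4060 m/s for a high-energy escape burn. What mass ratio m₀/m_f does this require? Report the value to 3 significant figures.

mass ratio ≈ 1.19

By the Tsiolkovsky rocket equation, m₀/m_f = exp(Δv / v_e) = exp(4060 / 23790.0) = exp(0.1707) = 1.1861.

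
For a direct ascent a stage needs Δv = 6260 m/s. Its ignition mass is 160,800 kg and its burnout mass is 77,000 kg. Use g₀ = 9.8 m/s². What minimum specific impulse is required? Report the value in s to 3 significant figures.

Isp ≈ 867 s

ln(m₀/m_f) = ln(160800/77000) = ln(2.088) = 0.7364.
v_e = Δv / ln(m₀/m_f) = 6260 / 0.7364 = 8501.3 m/s.
Isp = v_e / g₀ = 8501.3 / 9.8 = 867.5 s.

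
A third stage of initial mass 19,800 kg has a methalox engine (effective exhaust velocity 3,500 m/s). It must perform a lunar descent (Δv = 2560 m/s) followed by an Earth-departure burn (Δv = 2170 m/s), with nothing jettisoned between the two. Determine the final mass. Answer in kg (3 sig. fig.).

final mass ≈ 5130 kg

After the first burn: m = 19800 × exp(−2560/3500.0) = 19800 × 0.48122 = 9,528.16 kg.
After the second burn: m = 9,528.16 × exp(−2170/3500.0) = 9,528.16 × 0.53794 = 5,125.58 kg.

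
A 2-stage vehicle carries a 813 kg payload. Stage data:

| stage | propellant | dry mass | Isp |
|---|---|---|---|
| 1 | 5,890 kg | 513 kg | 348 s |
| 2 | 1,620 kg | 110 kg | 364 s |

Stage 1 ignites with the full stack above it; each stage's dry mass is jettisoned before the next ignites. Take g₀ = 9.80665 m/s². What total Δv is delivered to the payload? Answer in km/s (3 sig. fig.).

Ignition mass of stage 1 = 5,890+513 + 1,620+110 + 813 = 8,946 kg.
Stage 1: m₀ = 8,946 kg, m_f = 8,946 − 5,890 = 3,056 kg; Δv = 348×9.80665×ln(2.927) = 3412.7×1.0741 ≈ 3666 m/s.
Stage 2: m₀ = 2,543 kg, m_f = 2,543 − 1,620 = 923 kg; Δv = 364×9.80665×ln(2.755) = 3569.6×1.0135 ≈ 3618 m/s.
Total Δv = 3666 + 3618 = 7284 m/s.

Δv ≈ 7.28 km/s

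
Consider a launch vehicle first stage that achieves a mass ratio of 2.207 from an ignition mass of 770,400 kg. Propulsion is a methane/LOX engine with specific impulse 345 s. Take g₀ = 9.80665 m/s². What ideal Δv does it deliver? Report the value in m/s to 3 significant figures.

v_e = Isp · g₀ = 345 × 9.80665 = 3383.3 m/s.
By the Tsiolkovsky rocket equation, Δv = v_e · ln(2.207) = 3383.3 × 0.7916 ≈ 2678.3 m/s.

Δv ≈ 2680 m/s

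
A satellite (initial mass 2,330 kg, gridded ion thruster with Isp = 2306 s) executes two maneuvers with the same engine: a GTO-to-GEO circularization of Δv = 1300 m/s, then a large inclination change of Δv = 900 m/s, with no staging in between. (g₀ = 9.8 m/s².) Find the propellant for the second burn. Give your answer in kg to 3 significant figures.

propellant for the second burn ≈ 85.9 kg

v_e = Isp · g₀ = 2306 × 9.8 = 22598.8 m/s.
After the first burn: m = 2330 × exp(−1300/22598.8) = 2330 × 0.94410 = 2,199.75 kg.
After the second burn: m = 2,199.75 × exp(−900/22598.8) = 2,199.75 × 0.96096 = 2,113.87 kg.
Second-burn propellant = 2,199.75 − 2,113.87 = 85.88 kg.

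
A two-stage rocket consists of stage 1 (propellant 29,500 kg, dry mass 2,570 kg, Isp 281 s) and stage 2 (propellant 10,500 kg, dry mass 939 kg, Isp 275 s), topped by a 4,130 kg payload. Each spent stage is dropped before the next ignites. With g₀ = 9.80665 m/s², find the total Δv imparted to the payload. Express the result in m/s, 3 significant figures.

Δv ≈ 5690 m/s

Ignition mass of stage 1 = 29,500+2,570 + 10,500+939 + 4,130 = 47,639 kg.
Stage 1: m₀ = 47,639 kg, m_f = 47,639 − 29,500 = 18,139 kg; Δv = 281×9.80665×ln(2.626) = 2755.7×0.9656 ≈ 2661 m/s.
Stage 2: m₀ = 15,569 kg, m_f = 15,569 − 10,500 = 5,069 kg; Δv = 275×9.80665×ln(3.071) = 2696.8×1.1221 ≈ 3026 m/s.
Total Δv = 2661 + 3026 = 5687 m/s.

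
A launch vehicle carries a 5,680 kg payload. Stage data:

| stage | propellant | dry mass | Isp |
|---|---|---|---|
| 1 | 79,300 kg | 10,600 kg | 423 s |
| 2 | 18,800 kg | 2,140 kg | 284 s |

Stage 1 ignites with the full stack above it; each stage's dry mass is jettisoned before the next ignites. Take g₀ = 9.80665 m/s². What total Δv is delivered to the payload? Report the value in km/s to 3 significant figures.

Ignition mass of stage 1 = 79,300+10,600 + 18,800+2,140 + 5,680 = 116,520 kg.
Stage 1: m₀ = 116,520 kg, m_f = 116,520 − 79,300 = 37,220 kg; Δv = 423×9.80665×ln(3.131) = 4148.2×1.1412 ≈ 4734 m/s.
Stage 2: m₀ = 26,620 kg, m_f = 26,620 − 18,800 = 7,820 kg; Δv = 284×9.80665×ln(3.404) = 2785.1×1.2250 ≈ 3412 m/s.
Total Δv = 4734 + 3412 = 8146 m/s.

Δv ≈ 8.15 km/s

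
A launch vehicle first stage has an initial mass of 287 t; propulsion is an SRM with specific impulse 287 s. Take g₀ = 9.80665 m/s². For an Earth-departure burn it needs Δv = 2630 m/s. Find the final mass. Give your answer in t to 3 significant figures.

final mass ≈ 113 t

v_e = Isp · g₀ = 287 × 9.80665 = 2814.5 m/s.
m₀/m_f = exp(Δv / v_e) = exp(2630 / 2814.5) = exp(0.9344) = 2.5458.
m_f = m₀ / 2.5458 = 287 / 2.5458 = 112.735 t.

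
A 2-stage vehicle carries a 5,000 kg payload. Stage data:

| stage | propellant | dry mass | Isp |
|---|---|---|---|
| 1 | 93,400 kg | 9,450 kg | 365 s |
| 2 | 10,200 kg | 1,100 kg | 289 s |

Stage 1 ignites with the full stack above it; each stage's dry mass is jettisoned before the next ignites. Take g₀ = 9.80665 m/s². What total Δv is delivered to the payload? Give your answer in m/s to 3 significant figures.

Δv ≈ 8270 m/s

Ignition mass of stage 1 = 93,400+9,450 + 10,200+1,100 + 5,000 = 119,150 kg.
Stage 1: m₀ = 119,150 kg, m_f = 119,150 − 93,400 = 25,750 kg; Δv = 365×9.80665×ln(4.627) = 3579.4×1.5319 ≈ 5483 m/s.
Stage 2: m₀ = 16,300 kg, m_f = 16,300 − 10,200 = 6,100 kg; Δv = 289×9.80665×ln(2.672) = 2834.1×0.9829 ≈ 2786 m/s.
Total Δv = 5483 + 2786 = 8269 m/s.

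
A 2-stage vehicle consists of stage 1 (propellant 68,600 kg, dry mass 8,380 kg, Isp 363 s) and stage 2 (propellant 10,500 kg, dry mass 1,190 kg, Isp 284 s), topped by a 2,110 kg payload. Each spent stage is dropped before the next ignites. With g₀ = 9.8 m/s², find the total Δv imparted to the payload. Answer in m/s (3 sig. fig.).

Δv ≈ 9000 m/s

Ignition mass of stage 1 = 68,600+8,380 + 10,500+1,190 + 2,110 = 90,780 kg.
Stage 1: m₀ = 90,780 kg, m_f = 90,780 − 68,600 = 22,180 kg; Δv = 363×9.8×ln(4.093) = 3557.4×1.4092 ≈ 5013 m/s.
Stage 2: m₀ = 13,800 kg, m_f = 13,800 − 10,500 = 3,300 kg; Δv = 284×9.8×ln(4.182) = 2783.2×1.4307 ≈ 3982 m/s.
Total Δv = 5013 + 3982 = 8995 m/s.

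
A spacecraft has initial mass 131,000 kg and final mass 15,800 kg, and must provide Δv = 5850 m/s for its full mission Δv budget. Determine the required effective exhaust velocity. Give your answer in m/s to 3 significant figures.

ln(m₀/m_f) = ln(131000/15800) = ln(8.291) = 2.1152.
v_e = Δv / ln(m₀/m_f) = 5850 / 2.1152 = 2765.7 m/s.

v_e ≈ 2770 m/s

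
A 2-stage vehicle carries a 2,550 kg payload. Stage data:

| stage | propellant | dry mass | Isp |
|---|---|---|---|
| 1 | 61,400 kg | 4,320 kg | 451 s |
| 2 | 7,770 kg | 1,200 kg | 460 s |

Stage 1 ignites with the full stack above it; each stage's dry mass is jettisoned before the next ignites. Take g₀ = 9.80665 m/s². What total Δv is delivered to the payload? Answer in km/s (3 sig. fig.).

Δv ≈ 12.1 km/s

Ignition mass of stage 1 = 61,400+4,320 + 7,770+1,200 + 2,550 = 77,240 kg.
Stage 1: m₀ = 77,240 kg, m_f = 77,240 − 61,400 = 15,840 kg; Δv = 451×9.80665×ln(4.876) = 4422.8×1.5844 ≈ 7007 m/s.
Stage 2: m₀ = 11,520 kg, m_f = 11,520 − 7,770 = 3,750 kg; Δv = 460×9.80665×ln(3.072) = 4511.1×1.1223 ≈ 5063 m/s.
Total Δv = 7007 + 5063 = 12070 m/s.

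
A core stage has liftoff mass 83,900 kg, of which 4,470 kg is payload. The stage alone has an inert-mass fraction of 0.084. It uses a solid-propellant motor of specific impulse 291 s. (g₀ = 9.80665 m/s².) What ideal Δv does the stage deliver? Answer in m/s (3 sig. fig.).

Stage wet mass = m₀ − payload = 83,900 − 4,470 = 79,430 kg.
Stage dry mass = ε × stage wet mass = 0.084 × 79,430 = 6,672.12 kg.
Burnout mass m_f = stage dry + payload = 6,672.12 + 4,470 = 11,142.12 kg.
v_e = Isp · g₀ = 291 × 9.80665 = 2853.7 m/s.
By the Tsiolkovsky rocket equation, Δv = v_e · ln(83,900/11,142.12) = 2853.7 × ln(7.53) = 2853.7 × 2.0189 ≈ 5761 m/s.

Δv ≈ 5760 m/s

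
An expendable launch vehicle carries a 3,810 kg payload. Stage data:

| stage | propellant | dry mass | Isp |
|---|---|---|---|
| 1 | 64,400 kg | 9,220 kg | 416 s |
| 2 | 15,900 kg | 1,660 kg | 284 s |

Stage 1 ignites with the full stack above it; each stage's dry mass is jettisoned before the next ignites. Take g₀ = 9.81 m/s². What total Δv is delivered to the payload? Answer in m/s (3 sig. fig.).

Ignition mass of stage 1 = 64,400+9,220 + 15,900+1,660 + 3,810 = 94,990 kg.
Stage 1: m₀ = 94,990 kg, m_f = 94,990 − 64,400 = 30,590 kg; Δv = 416×9.81×ln(3.105) = 4081.0×1.1331 ≈ 4624 m/s.
Stage 2: m₀ = 21,370 kg, m_f = 21,370 − 15,900 = 5,470 kg; Δv = 284×9.81×ln(3.907) = 2786.0×1.3627 ≈ 3797 m/s.
Total Δv = 4624 + 3797 = 8421 m/s.

Δv ≈ 8420 m/s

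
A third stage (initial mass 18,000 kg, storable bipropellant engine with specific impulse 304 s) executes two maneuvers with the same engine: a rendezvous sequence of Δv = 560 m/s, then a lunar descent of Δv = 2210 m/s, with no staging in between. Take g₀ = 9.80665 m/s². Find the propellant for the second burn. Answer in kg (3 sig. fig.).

propellant for the second burn ≈ 7810 kg

v_e = Isp · g₀ = 304 × 9.80665 = 2981.2 m/s.
After the first burn: m = 18000 × exp(−560/2981.2) = 18000 × 0.82875 = 14,917.5 kg.
After the second burn: m = 14,917.5 × exp(−2210/2981.2) = 14,917.5 × 0.47649 = 7,108.04 kg.
Second-burn propellant = 14,917.5 − 7,108.04 = 7,809.46 kg.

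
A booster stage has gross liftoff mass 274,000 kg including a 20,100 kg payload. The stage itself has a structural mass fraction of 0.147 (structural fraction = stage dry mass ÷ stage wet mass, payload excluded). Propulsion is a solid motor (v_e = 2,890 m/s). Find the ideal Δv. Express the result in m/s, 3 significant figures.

Stage wet mass = m₀ − payload = 274,000 − 20,100 = 253,900 kg.
Stage dry mass = ε × stage wet mass = 0.147 × 253,900 = 37,323.3 kg.
Burnout mass m_f = stage dry + payload = 37,323.3 + 20,100 = 57,423.3 kg.
Δv = v_e · ln(274,000/57,423.3) = 2890.0 × ln(4.772) = 2890.0 × 1.5627 ≈ 4516 m/s.

Δv ≈ 4520 m/s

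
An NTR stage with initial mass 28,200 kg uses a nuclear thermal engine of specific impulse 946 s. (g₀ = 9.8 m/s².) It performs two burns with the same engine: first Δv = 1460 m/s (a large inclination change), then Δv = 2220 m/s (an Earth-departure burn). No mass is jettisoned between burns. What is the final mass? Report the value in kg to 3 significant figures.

v_e = Isp · g₀ = 946 × 9.8 = 9270.8 m/s.
After the first burn: m = 28200 × exp(−1460/9270.8) = 28200 × 0.85429 = 24,091 kg.
After the second burn: m = 24,091 × exp(−2220/9270.8) = 24,091 × 0.78705 = 18,960.8 kg.

final mass ≈ 19000 kg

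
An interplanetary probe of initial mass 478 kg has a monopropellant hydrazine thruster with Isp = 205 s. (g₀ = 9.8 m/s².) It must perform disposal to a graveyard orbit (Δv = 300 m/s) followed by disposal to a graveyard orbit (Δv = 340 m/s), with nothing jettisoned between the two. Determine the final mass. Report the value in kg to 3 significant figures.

final mass ≈ 348 kg

v_e = Isp · g₀ = 205 × 9.8 = 2009.0 m/s.
After the first burn: m = 478 × exp(−300/2009.0) = 478 × 0.86129 = 411.697 kg.
After the second burn: m = 411.697 × exp(−340/2009.0) = 411.697 × 0.84431 = 347.6 kg.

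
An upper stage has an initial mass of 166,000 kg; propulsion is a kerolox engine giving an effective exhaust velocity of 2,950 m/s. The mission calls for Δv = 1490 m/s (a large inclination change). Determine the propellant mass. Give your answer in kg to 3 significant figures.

m₀/m_f = exp(Δv / v_e) = exp(1490 / 2950.0) = exp(0.5051) = 1.6571.
m_f = 166,000 / 1.6571 = 100,175 kg, so propellant = m₀ − m_f = 166,000 − 100,175 = 65,825 kg.

propellant mass ≈ 65800 kg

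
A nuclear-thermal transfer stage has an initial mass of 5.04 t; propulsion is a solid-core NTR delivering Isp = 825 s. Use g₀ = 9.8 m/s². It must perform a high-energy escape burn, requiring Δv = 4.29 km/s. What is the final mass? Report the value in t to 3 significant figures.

final mass ≈ 2.96 t

v_e = Isp · g₀ = 825 × 9.8 = 8085.0 m/s.
From the ideal rocket equation, m₀/m_f = exp(Δv / v_e) = exp(4290 / 8085.0) = exp(0.5306) = 1.7000.
m_f = m₀ / 1.7000 = 5.04 / 1.7000 = 2.96471 t.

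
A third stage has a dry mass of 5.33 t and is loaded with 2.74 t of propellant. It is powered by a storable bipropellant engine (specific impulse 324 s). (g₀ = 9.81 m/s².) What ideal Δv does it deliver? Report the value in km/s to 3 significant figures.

v_e = Isp · g₀ = 324 × 9.81 = 3178.4 m/s.
m₀ = m_dry + m_prop = 5.33 + 2.74 = 8.07 t.
Rocket equation: Δv = v_e · ln(m₀/m_f) = 3178.4 × ln(1.514) = 3178.4 × 0.4148 ≈ 1318.4 m/s.

Δv ≈ 1.32 km/s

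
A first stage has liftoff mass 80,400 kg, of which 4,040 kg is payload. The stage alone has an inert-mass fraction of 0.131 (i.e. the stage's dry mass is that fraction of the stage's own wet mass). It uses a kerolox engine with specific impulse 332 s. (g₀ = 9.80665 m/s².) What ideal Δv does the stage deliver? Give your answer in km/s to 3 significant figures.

Stage wet mass = m₀ − payload = 80,400 − 4,040 = 76,360 kg.
Stage dry mass = ε × stage wet mass = 0.131 × 76,360 = 10,003.2 kg.
Burnout mass m_f = stage dry + payload = 10,003.2 + 4,040 = 14,043.2 kg.
v_e = Isp · g₀ = 332 × 9.80665 = 3255.8 m/s.
From the ideal rocket equation, Δv = v_e · ln(80,400/14,043.2) = 3255.8 × ln(5.725) = 3255.8 × 1.7449 ≈ 5681 m/s.

Δv ≈ 5.68 km/s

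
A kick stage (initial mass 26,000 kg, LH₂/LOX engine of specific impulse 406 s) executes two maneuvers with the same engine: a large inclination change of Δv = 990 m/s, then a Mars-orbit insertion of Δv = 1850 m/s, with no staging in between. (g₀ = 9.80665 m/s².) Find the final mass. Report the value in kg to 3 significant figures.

final mass ≈ 12700 kg

v_e = Isp · g₀ = 406 × 9.80665 = 3981.5 m/s.
After the first burn: m = 26000 × exp(−990/3981.5) = 26000 × 0.77985 = 20,276.1 kg.
After the second burn: m = 20,276.1 × exp(−1850/3981.5) = 20,276.1 × 0.62836 = 12,740.7 kg.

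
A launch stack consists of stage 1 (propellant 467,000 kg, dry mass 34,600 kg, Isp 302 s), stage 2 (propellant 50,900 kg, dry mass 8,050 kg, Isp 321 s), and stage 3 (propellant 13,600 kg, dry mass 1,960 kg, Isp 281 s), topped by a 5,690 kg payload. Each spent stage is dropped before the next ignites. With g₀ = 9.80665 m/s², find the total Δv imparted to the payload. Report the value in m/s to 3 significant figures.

Δv ≈ 10800 m/s

Ignition mass of stage 1 = 467,000+34,600 + 50,900+8,050 + 13,600+1,960 + 5,690 = 581,800 kg.
Stage 1: m₀ = 581,800 kg, m_f = 581,800 − 467,000 = 114,800 kg; Δv = 302×9.80665×ln(5.068) = 2961.6×1.6229 ≈ 4806 m/s.
Stage 2: m₀ = 80,200 kg, m_f = 80,200 − 50,900 = 29,300 kg; Δv = 321×9.80665×ln(2.737) = 3147.9×1.0069 ≈ 3170 m/s.
Stage 3: m₀ = 21,250 kg, m_f = 21,250 − 13,600 = 7,650 kg; Δv = 281×9.80665×ln(2.778) = 2755.7×1.0217 ≈ 2815 m/s.
Total Δv = 4806 + 3170 + 2815 = 10791 m/s.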